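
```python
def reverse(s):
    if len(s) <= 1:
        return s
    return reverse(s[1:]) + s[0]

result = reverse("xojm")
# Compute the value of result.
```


reverse("xojm")
= reverse("ojm") + "x"
= reverse("jm") + "o" + "x"
= reverse("m") + "j" + "o" + "x"
= "m" + "j" + "o" + "x"
= "mjox"


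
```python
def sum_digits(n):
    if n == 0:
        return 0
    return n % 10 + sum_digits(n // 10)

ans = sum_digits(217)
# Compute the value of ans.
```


sum_digits(217)
= 7 + sum_digits(21)
= 7 + 1 + sum_digits(2)
= 7 + 1 + 2 + sum_digits(0)
= 7 + 1 + 2 + 0
= 10


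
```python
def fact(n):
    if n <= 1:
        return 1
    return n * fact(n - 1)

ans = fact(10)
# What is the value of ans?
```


fact(10)
= 10 * fact(9)
= 10 * 9 * fact(8)
= 10 * 9 * 8 * fact(7)
= 10 * 9 * 8 * 7 * fact(6)
= 10 * 9 * 8 * 7 * 6 * fact(5)
= 10 * 9 * 8 * 7 * 6 * 5 * fact(4)
= 10 * 9 * 8 * 7 * 6 * 5 * 4 * fact(3)
= 10 * 9 * 8 * 7 * 6 * 5 * 4 * 3 * fact(2)
= 10 * 9 * 8 * 7 * 6 * 5 * 4 * 3 * 2 * fact(1)
= 10 * 9 * 8 * 7 * 6 * 5 * 4 * 3 * 2 * 1
= 3628800


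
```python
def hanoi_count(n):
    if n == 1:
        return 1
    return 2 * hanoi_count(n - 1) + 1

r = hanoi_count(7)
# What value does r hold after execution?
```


hanoi_count(7)
= 2 * hanoi_count(6) + 1
= 2 * (2 * hanoi_count(5) + 1) + 1
= 2 * (2 * (2 * hanoi_count(4) + 1) + 1) + 1
= 2 * (2 * (2 * (2 * hanoi_count(3) + 1) + 1) + 1) + 1
= 2 * (2 * (2 * (2 * (2 * hanoi_count(2) + 1) + 1) + 1) + 1) + 1
= 2 * (2 * (2 * (2 * (2 * (2 * hanoi_count(1) + 1) + 1) + 1) + 1) + 1) + 1
Now compute bottom-up:
hanoi_count(1) = 1
hanoi_count(2) = 2 * 1 + 1 = 3
hanoi_count(3) = 2 * 3 + 1 = 7
hanoi_count(4) = 2 * 7 + 1 = 15
hanoi_count(5) = 2 * 15 + 1 = 31
hanoi_count(6) = 2 * 31 + 1 = 63
hanoi_count(7) = 2 * 63 + 1 = 127
= 127


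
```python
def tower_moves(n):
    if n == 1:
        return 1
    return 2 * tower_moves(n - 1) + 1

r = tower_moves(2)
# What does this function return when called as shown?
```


tower_moves(2)
= 2 * tower_moves(1) + 1
Now compute bottom-up:
tower_moves(1) = 1
tower_moves(2) = 2 * 1 + 1 = 3
= 3


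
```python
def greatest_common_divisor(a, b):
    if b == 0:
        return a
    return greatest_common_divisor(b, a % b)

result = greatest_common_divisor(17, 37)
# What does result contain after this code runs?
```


greatest_common_divisor(17, 37)
= greatest_common_divisor(37, 17 % 37) = greatest_common_divisor(37, 17)
= greatest_common_divisor(17, 37 % 17) = greatest_common_divisor(17, 3)
= greatest_common_divisor(3, 17 % 3) = greatest_common_divisor(3, 2)
= greatest_common_divisor(2, 3 % 2) = greatest_common_divisor(2, 1)
= greatest_common_divisor(1, 2 % 1) = greatest_common_divisor(1, 0)
b == 0, return a = 1


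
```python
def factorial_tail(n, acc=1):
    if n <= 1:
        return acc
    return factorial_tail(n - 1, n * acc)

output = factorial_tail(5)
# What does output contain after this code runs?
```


factorial_tail(5, 1)
= factorial_tail(4, 5 * 1) = factorial_tail(4, 5)
= factorial_tail(3, 4 * 5) = factorial_tail(3, 20)
= factorial_tail(2, 3 * 20) = factorial_tail(2, 60)
= factorial_tail(1, 2 * 60) = factorial_tail(1, 120)
n <= 1, return acc = 120


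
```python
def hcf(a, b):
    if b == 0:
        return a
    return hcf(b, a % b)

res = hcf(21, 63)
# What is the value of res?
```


hcf(21, 63)
= hcf(63, 21 % 63) = hcf(63, 21)
= hcf(21, 63 % 21) = hcf(21, 0)
b == 0, return a = 21


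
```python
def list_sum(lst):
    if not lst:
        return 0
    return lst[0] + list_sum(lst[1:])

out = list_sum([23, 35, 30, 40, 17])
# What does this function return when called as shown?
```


list_sum([23, 35, 30, 40, 17])
= 23 + list_sum([35, 30, 40, 17])
= 23 + 35 + list_sum([30, 40, 17])
= 23 + 35 + 30 + list_sum([40, 17])
= 23 + 35 + 30 + 40 + list_sum([17])
= 23 + 35 + 30 + 40 + 17 + list_sum([])
= 23 + 35 + 30 + 40 + 17 + 0
= 145


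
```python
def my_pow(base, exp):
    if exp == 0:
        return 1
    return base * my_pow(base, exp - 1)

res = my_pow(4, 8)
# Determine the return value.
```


my_pow(4, 8)
= 4 * my_pow(4, 7)
= 4 * 4 * my_pow(4, 6)
= 4 * 4 * 4 * my_pow(4, 5)
= 4 * 4 * 4 * 4 * my_pow(4, 4)
= 4 * 4 * 4 * 4 * 4 * my_pow(4, 3)
= 4 * 4 * 4 * 4 * 4 * 4 * my_pow(4, 2)
= 4 * 4 * 4 * 4 * 4 * 4 * 4 * my_pow(4, 1)
= 4 * 4 * 4 * 4 * 4 * 4 * 4 * 4 * my_pow(4, 0)
= 4 * 4 * 4 * 4 * 4 * 4 * 4 * 4 * 1
= 65536


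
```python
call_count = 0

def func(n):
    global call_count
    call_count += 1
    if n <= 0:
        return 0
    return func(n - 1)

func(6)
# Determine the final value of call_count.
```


func(6) calls func(5) calls ... calls func(0)
Total calls: 6 + 1 (for base case) = 7


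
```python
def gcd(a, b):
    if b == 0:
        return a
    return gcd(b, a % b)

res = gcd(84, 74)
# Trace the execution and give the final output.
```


gcd(84, 74)
= gcd(74, 84 % 74) = gcd(74, 10)
= gcd(10, 74 % 10) = gcd(10, 4)
= gcd(4, 10 % 4) = gcd(4, 2)
= gcd(2, 4 % 2) = gcd(2, 0)
b == 0, return a = 2


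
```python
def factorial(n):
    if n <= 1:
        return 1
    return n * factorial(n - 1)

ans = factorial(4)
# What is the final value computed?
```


factorial(4)
= 4 * factorial(3)
= 4 * 3 * factorial(2)
= 4 * 3 * 2 * factorial(1)
= 4 * 3 * 2 * 1
= 24


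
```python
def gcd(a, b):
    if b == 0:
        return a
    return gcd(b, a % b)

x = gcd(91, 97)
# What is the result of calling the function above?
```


gcd(91, 97)
= gcd(97, 91 % 97) = gcd(97, 91)
= gcd(91, 97 % 91) = gcd(91, 6)
= gcd(6, 91 % 6) = gcd(6, 1)
= gcd(1, 6 % 1) = gcd(1, 0)
b == 0, return a = 1


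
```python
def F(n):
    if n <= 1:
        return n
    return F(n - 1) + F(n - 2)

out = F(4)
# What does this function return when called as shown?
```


F(4)
= F(3) + F(2)
= (F(2) + F(1)) + F(2)
Computing bottom-up: F(0)=0, F(1)=1, F(2)=1, F(3)=2, F(4)=3
= 3


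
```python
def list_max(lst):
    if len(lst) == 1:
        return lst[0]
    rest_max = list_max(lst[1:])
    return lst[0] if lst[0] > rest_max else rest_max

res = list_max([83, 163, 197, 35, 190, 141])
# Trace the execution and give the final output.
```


list_max([83, 163, 197, 35, 190, 141])
= compare 83 with list_max([163, 197, 35, 190, 141])
= compare 163 with list_max([197, 35, 190, 141])
= compare 197 with list_max([35, 190, 141])
= compare 35 with list_max([190, 141])
= compare 190 with list_max([141])
Base: list_max([141]) = 141
compare 190 with 141: max = 190
compare 35 with 190: max = 190
compare 197 with 190: max = 197
compare 163 with 197: max = 197
compare 83 with 197: max = 197
= 197


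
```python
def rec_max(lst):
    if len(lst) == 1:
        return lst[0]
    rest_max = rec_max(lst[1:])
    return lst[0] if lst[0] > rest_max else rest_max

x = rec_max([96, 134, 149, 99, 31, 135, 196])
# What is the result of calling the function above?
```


rec_max([96, 134, 149, 99, 31, 135, 196])
= compare 96 with rec_max([134, 149, 99, 31, 135, 196])
= compare 134 with rec_max([149, 99, 31, 135, 196])
= compare 149 with rec_max([99, 31, 135, 196])
= compare 99 with rec_max([31, 135, 196])
= compare 31 with rec_max([135, 196])
= compare 135 with rec_max([196])
Base: rec_max([196]) = 196
compare 135 with 196: max = 196
compare 31 with 196: max = 196
compare 99 with 196: max = 196
compare 149 with 196: max = 196
compare 134 with 196: max = 196
compare 96 with 196: max = 196
= 196


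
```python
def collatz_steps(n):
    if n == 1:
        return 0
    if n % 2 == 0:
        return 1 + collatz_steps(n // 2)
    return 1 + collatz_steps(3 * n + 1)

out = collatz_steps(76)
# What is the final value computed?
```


collatz_steps(76)
76 is even -> collatz_steps(38)
38 is even -> collatz_steps(19)
19 is odd -> 3*19+1 = 58 -> collatz_steps(58)
58 is even -> collatz_steps(29)
29 is odd -> 3*29+1 = 88 -> collatz_steps(88)
88 is even -> collatz_steps(44)
44 is even -> collatz_steps(22)
22 is even -> collatz_steps(11)
11 is odd -> 3*11+1 = 34 -> collatz_steps(34)
34 is even -> collatz_steps(17)
17 is odd -> 3*17+1 = 52 -> collatz_steps(52)
52 is even -> collatz_steps(26)
26 is even -> collatz_steps(13)
13 is odd -> 3*13+1 = 40 -> collatz_steps(40)
40 is even -> collatz_steps(20)
20 is even -> collatz_steps(10)
10 is even -> collatz_steps(5)
5 is odd -> 3*5+1 = 16 -> collatz_steps(16)
16 is even -> collatz_steps(8)
8 is even -> collatz_steps(4)
4 is even -> collatz_steps(2)
2 is even -> collatz_steps(1)
Reached 1 after 22 steps
= 22


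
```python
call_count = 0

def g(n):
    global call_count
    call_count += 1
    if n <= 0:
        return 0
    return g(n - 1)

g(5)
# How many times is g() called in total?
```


g(5) calls g(4) calls ... calls g(0)
Total calls: 5 + 1 (for base case) = 6


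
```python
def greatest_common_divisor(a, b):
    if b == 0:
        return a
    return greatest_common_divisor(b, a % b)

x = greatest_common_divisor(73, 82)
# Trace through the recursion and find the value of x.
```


greatest_common_divisor(73, 82)
= greatest_common_divisor(82, 73 % 82) = greatest_common_divisor(82, 73)
= greatest_common_divisor(73, 82 % 73) = greatest_common_divisor(73, 9)
= greatest_common_divisor(9, 73 % 9) = greatest_common_divisor(9, 1)
= greatest_common_divisor(1, 9 % 1) = greatest_common_divisor(1, 0)
b == 0, return a = 1


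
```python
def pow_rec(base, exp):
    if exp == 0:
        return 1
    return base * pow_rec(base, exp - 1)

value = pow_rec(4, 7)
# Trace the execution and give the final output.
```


pow_rec(4, 7)
= 4 * pow_rec(4, 6)
= 4 * 4 * pow_rec(4, 5)
= 4 * 4 * 4 * pow_rec(4, 4)
= 4 * 4 * 4 * 4 * pow_rec(4, 3)
= 4 * 4 * 4 * 4 * 4 * pow_rec(4, 2)
= 4 * 4 * 4 * 4 * 4 * 4 * pow_rec(4, 1)
= 4 * 4 * 4 * 4 * 4 * 4 * 4 * pow_rec(4, 0)
= 4 * 4 * 4 * 4 * 4 * 4 * 4 * 1
= 16384


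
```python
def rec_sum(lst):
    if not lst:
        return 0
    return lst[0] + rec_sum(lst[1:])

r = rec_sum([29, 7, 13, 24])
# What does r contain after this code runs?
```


rec_sum([29, 7, 13, 24])
= 29 + rec_sum([7, 13, 24])
= 29 + 7 + rec_sum([13, 24])
= 29 + 7 + 13 + rec_sum([24])
= 29 + 7 + 13 + 24 + rec_sum([])
= 29 + 7 + 13 + 24 + 0
= 73


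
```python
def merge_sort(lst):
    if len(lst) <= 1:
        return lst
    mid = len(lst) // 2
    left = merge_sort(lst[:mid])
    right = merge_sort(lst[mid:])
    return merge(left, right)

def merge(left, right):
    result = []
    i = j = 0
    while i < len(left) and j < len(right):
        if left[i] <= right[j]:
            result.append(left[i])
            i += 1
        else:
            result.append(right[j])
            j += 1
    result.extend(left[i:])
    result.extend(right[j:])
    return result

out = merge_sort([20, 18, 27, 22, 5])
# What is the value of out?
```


merge_sort([20, 18, 27, 22, 5])
Split into [20, 18] and [27, 22, 5]
Left sorted: [18, 20]
Right sorted: [5, 22, 27]
Merge [18, 20] and [5, 22, 27]
= [5, 18, 20, 22, 27]


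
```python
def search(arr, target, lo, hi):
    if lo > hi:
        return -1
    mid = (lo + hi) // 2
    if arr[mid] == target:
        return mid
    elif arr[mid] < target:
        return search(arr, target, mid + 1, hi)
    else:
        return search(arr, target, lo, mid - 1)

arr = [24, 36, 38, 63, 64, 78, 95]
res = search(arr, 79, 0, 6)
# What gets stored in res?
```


search(arr, 79, 0, 6)
lo=0, hi=6, mid=3, arr[mid]=63
63 < 79, search right half
lo=4, hi=6, mid=5, arr[mid]=78
78 < 79, search right half
lo=6, hi=6, mid=6, arr[mid]=95
95 > 79, search left half
lo > hi, target not found, return -1
= -1


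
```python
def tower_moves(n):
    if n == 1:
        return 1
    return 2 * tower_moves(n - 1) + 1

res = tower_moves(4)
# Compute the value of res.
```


tower_moves(4)
= 2 * tower_moves(3) + 1
= 2 * (2 * tower_moves(2) + 1) + 1
= 2 * (2 * (2 * tower_moves(1) + 1) + 1) + 1
Now compute bottom-up:
tower_moves(1) = 1
tower_moves(2) = 2 * 1 + 1 = 3
tower_moves(3) = 2 * 3 + 1 = 7
tower_moves(4) = 2 * 7 + 1 = 15
= 15


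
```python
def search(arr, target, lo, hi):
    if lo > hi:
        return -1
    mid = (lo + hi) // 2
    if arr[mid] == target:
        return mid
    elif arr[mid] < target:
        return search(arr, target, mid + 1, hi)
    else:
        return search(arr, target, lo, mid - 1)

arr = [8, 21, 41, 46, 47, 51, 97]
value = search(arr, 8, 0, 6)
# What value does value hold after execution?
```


search(arr, 8, 0, 6)
lo=0, hi=6, mid=3, arr[mid]=46
46 > 8, search left half
lo=0, hi=2, mid=1, arr[mid]=21
21 > 8, search left half
lo=0, hi=0, mid=0, arr[mid]=8
arr[0] == 8, found at index 0
= 0


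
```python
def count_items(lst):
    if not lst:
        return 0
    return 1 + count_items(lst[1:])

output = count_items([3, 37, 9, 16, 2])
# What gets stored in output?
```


count_items([3, 37, 9, 16, 2])
= 1 + count_items([37, 9, 16, 2])
= 1 + 1 + count_items([9, 16, 2])
= 1 + 1 + 1 + count_items([16, 2])
= 1 + 1 + 1 + 1 + count_items([2])
= 1 + 1 + 1 + 1 + 1 + count_items([])
= 1 + 1 + 1 + 1 + 1 + 0
= 5


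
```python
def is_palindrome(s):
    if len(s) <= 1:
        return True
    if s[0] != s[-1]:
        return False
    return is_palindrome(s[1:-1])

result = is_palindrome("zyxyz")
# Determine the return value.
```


is_palindrome("zyxyz")
"zyxyz": s[0]='z' == s[-1]='z' -> is_palindrome("yxy")
"yxy": s[0]='y' == s[-1]='y' -> is_palindrome("x")
"x": len <= 1 -> True
= True


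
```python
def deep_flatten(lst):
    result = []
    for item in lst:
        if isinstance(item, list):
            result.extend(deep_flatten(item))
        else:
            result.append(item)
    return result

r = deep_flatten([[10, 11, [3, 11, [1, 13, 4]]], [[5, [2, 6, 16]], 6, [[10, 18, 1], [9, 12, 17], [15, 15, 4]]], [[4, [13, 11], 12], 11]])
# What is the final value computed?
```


deep_flatten([[10, 11, [3, 11, [1, 13, 4]]], [[5, [2, 6, 16]], 6, [[10, 18, 1], [9, 12, 17], [15, 15, 4]]], [[4, [13, 11], 12], 11]])
Processing each element:
  [10, 11, [3, 11, [1, 13, 4]]] is a list -> deep_flatten recursively -> [10, 11, 3, 11, 1, 13, 4]
  [[5, [2, 6, 16]], 6, [[10, 18, 1], [9, 12, 17], [15, 15, 4]]] is a list -> deep_flatten recursively -> [5, 2, 6, 16, 6, 10, 18, 1, 9, 12, 17, 15, 15, 4]
  [[4, [13, 11], 12], 11] is a list -> deep_flatten recursively -> [4, 13, 11, 12, 11]
= [10, 11, 3, 11, 1, 13, 4, 5, 2, 6, 16, 6, 10, 18, 1, 9, 12, 17, 15, 15, 4, 4, 13, 11, 12, 11]


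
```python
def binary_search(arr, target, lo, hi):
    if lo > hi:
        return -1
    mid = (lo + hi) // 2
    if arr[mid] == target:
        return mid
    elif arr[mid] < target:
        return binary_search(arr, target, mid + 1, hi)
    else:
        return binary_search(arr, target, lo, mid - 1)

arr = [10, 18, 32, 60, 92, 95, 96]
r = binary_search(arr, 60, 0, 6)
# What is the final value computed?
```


binary_search(arr, 60, 0, 6)
lo=0, hi=6, mid=3, arr[mid]=60
arr[3] == 60, found at index 3
= 3


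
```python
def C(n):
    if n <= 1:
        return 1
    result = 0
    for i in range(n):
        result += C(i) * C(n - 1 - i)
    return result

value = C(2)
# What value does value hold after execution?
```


C(2)
= sum of C(i) * C(2-1-i) for i in 0..1
  C(0)*C(1) = 1*1 = 1
  C(1)*C(0) = 1*1 = 1
= 1 + 1
= 2


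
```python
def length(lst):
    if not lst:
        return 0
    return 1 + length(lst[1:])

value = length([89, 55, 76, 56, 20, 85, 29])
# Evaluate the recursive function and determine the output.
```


length([89, 55, 76, 56, 20, 85, 29])
= 1 + length([55, 76, 56, 20, 85, 29])
= 1 + 1 + length([76, 56, 20, 85, 29])
= 1 + 1 + 1 + length([56, 20, 85, 29])
= 1 + 1 + 1 + 1 + length([20, 85, 29])
= 1 + 1 + 1 + 1 + 1 + length([85, 29])
= 1 + 1 + 1 + 1 + 1 + 1 + length([29])
= 1 + 1 + 1 + 1 + 1 + 1 + 1 + length([])
= 1 + 1 + 1 + 1 + 1 + 1 + 1 + 0
= 7


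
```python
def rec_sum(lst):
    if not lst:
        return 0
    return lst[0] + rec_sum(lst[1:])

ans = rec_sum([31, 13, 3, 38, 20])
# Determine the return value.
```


rec_sum([31, 13, 3, 38, 20])
= 31 + rec_sum([13, 3, 38, 20])
= 31 + 13 + rec_sum([3, 38, 20])
= 31 + 13 + 3 + rec_sum([38, 20])
= 31 + 13 + 3 + 38 + rec_sum([20])
= 31 + 13 + 3 + 38 + 20 + rec_sum([])
= 31 + 13 + 3 + 38 + 20 + 0
= 105


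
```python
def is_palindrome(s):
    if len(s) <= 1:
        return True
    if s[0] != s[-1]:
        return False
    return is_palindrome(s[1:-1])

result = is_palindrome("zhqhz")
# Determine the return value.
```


is_palindrome("zhqhz")
"zhqhz": s[0]='z' == s[-1]='z' -> is_palindrome("hqh")
"hqh": s[0]='h' == s[-1]='h' -> is_palindrome("q")
"q": len <= 1 -> True
= True


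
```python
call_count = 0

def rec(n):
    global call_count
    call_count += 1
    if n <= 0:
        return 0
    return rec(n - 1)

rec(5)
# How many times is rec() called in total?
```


rec(5) calls rec(4) calls ... calls rec(0)
Total calls: 5 + 1 (for base case) = 6


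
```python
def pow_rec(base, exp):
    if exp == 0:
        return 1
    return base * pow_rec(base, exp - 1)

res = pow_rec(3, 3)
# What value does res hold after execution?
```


pow_rec(3, 3)
= 3 * pow_rec(3, 2)
= 3 * 3 * pow_rec(3, 1)
= 3 * 3 * 3 * pow_rec(3, 0)
= 3 * 3 * 3 * 1
= 27


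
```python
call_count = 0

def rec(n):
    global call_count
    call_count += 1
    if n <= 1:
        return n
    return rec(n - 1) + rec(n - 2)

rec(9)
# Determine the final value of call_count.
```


rec(9) calls rec(8) and rec(7); each non-base call branches into two more.
Let C(k) = total number of calls made by rec(k), including the call to rec(k) itself.
Base cases: C(0) = 1, C(1) = 1
Recurrence: C(k) = 1 + C(k-1) + C(k-2)
  C(2) = 1 + C(1) + C(0) = 1 + 1 + 1 = 3
  C(3) = 1 + C(2) + C(1) = 1 + 3 + 1 = 5
  C(4) = 1 + C(3) + C(2) = 1 + 5 + 3 = 9
  C(5) = 1 + C(4) + C(3) = 1 + 9 + 5 = 15
  C(6) = 1 + C(5) + C(4) = 1 + 15 + 9 = 25
  C(7) = 1 + C(6) + C(5) = 1 + 25 + 15 = 41
  C(8) = 1 + C(7) + C(6) = 1 + 41 + 25 = 67
  C(9) = 1 + C(8) + C(7) = 1 + 67 + 41 = 109
Total calls = C(9) = 109


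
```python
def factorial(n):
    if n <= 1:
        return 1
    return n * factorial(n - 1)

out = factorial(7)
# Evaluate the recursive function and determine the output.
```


factorial(7)
= 7 * factorial(6)
= 7 * 6 * factorial(5)
= 7 * 6 * 5 * factorial(4)
= 7 * 6 * 5 * 4 * factorial(3)
= 7 * 6 * 5 * 4 * 3 * factorial(2)
= 7 * 6 * 5 * 4 * 3 * 2 * factorial(1)
= 7 * 6 * 5 * 4 * 3 * 2 * 1
= 5040


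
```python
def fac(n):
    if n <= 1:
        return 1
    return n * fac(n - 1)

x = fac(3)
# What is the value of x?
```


fac(3)
= 3 * fac(2)
= 3 * 2 * fac(1)
= 3 * 2 * 1
= 6


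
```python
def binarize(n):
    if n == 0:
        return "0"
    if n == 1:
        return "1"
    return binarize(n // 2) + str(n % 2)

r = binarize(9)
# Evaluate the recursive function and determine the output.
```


binarize(9)
= binarize(4) + "1"
= binarize(2) + "0" + "1"
= binarize(1) + "0" + "0" + "1"
= "1" + "0" + "0" + "1"
= "1001"


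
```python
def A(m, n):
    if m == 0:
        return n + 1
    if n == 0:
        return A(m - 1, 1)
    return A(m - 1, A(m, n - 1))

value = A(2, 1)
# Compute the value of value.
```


A(2, 1)
= A(1, A(2, 0))
First compute A(2, 0) = 3
= A(1, 3)
= 5


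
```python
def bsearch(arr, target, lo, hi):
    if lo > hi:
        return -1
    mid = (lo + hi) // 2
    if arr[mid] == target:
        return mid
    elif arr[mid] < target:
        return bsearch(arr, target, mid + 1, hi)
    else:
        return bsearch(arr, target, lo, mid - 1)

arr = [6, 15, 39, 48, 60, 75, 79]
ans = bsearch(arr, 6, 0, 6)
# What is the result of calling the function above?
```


bsearch(arr, 6, 0, 6)
lo=0, hi=6, mid=3, arr[mid]=48
48 > 6, search left half
lo=0, hi=2, mid=1, arr[mid]=15
15 > 6, search left half
lo=0, hi=0, mid=0, arr[mid]=6
arr[0] == 6, found at index 0
= 0


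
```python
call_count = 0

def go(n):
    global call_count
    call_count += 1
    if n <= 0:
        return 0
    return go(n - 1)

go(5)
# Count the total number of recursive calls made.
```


go(5) calls go(4) calls ... calls go(0)
Total calls: 5 + 1 (for base case) = 6


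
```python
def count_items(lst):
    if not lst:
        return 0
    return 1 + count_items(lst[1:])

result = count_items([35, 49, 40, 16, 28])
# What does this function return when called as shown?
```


count_items([35, 49, 40, 16, 28])
= 1 + count_items([49, 40, 16, 28])
= 1 + 1 + count_items([40, 16, 28])
= 1 + 1 + 1 + count_items([16, 28])
= 1 + 1 + 1 + 1 + count_items([28])
= 1 + 1 + 1 + 1 + 1 + count_items([])
= 1 + 1 + 1 + 1 + 1 + 0
= 5


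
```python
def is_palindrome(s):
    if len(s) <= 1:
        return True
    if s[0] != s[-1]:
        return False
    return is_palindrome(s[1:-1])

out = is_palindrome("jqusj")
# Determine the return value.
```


is_palindrome("jqusj")
"jqusj": s[0]='j' == s[-1]='j' -> is_palindrome("qus")
"qus": s[0]='q' != s[-1]='s' -> False
= False


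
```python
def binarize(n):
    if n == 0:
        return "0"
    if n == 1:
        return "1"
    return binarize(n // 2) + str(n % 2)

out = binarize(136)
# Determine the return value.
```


binarize(136)
= binarize(68) + "0"
= binarize(34) + "0" + "0"
= binarize(17) + "0" + "0" + "0"
= binarize(8) + "1" + "0" + "0" + "0"
= binarize(4) + "0" + "1" + "0" + "0" + "0"
= binarize(2) + "0" + "0" + "1" + "0" + "0" + "0"
= binarize(1) + "0" + "0" + "0" + "1" + "0" + "0" + "0"
= "1" + "0" + "0" + "0" + "1" + "0" + "0" + "0"
= "10001000"


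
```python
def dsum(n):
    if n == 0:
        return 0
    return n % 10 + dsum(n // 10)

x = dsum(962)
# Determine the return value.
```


dsum(962)
= 2 + dsum(96)
= 2 + 6 + dsum(9)
= 2 + 6 + 9 + dsum(0)
= 2 + 6 + 9 + 0
= 17


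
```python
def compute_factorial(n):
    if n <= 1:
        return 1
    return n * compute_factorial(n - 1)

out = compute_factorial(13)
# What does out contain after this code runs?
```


compute_factorial(13)
= 13 * compute_factorial(12)
= 13 * 12 * compute_factorial(11)
= 13 * 12 * 11 * compute_factorial(10)
= 13 * 12 * 11 * 10 * compute_factorial(9)
= 13 * 12 * 11 * 10 * 9 * compute_factorial(8)
= 13 * 12 * 11 * 10 * 9 * 8 * compute_factorial(7)
= 13 * 12 * 11 * 10 * 9 * 8 * 7 * compute_factorial(6)
= 13 * 12 * 11 * 10 * 9 * 8 * 7 * 6 * compute_factorial(5)
= 13 * 12 * 11 * 10 * 9 * 8 * 7 * 6 * 5 * compute_factorial(4)
= 13 * 12 * 11 * 10 * 9 * 8 * 7 * 6 * 5 * 4 * compute_factorial(3)
= 13 * 12 * 11 * 10 * 9 * 8 * 7 * 6 * 5 * 4 * 3 * compute_factorial(2)
= 13 * 12 * 11 * 10 * 9 * 8 * 7 * 6 * 5 * 4 * 3 * 2 * compute_factorial(1)
= 13 * 12 * 11 * 10 * 9 * 8 * 7 * 6 * 5 * 4 * 3 * 2 * 1
= 6227020800


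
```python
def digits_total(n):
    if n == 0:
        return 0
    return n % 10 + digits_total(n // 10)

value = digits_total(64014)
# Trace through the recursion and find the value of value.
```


digits_total(64014)
= 4 + digits_total(6401)
= 4 + 1 + digits_total(640)
= 4 + 1 + 0 + digits_total(64)
= 4 + 1 + 0 + 4 + digits_total(6)
= 4 + 1 + 0 + 4 + 6 + digits_total(0)
= 4 + 1 + 0 + 4 + 6 + 0
= 15


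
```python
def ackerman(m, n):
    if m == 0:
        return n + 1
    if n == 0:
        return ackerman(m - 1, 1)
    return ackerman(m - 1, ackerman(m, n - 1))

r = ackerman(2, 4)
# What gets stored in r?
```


ackerman(2, 4)
= ackerman(1, ackerman(2, 3))
First compute ackerman(2, 3) = 9
= ackerman(1, 9)
= 11


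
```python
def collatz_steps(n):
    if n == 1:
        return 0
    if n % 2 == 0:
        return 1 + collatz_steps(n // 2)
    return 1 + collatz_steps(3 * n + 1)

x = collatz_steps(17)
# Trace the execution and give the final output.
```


collatz_steps(17)
17 is odd -> 3*17+1 = 52 -> collatz_steps(52)
52 is even -> collatz_steps(26)
26 is even -> collatz_steps(13)
13 is odd -> 3*13+1 = 40 -> collatz_steps(40)
40 is even -> collatz_steps(20)
20 is even -> collatz_steps(10)
10 is even -> collatz_steps(5)
5 is odd -> 3*5+1 = 16 -> collatz_steps(16)
16 is even -> collatz_steps(8)
8 is even -> collatz_steps(4)
4 is even -> collatz_steps(2)
2 is even -> collatz_steps(1)
Reached 1 after 12 steps
= 12


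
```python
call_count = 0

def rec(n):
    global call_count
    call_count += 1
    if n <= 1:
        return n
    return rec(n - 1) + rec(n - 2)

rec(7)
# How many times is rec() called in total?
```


rec(7) calls rec(6) and rec(5); each non-base call branches into two more.
Let C(k) = total number of calls made by rec(k), including the call to rec(k) itself.
Base cases: C(0) = 1, C(1) = 1
Recurrence: C(k) = 1 + C(k-1) + C(k-2)
  C(2) = 1 + C(1) + C(0) = 1 + 1 + 1 = 3
  C(3) = 1 + C(2) + C(1) = 1 + 3 + 1 = 5
  C(4) = 1 + C(3) + C(2) = 1 + 5 + 3 = 9
  C(5) = 1 + C(4) + C(3) = 1 + 9 + 5 = 15
  C(6) = 1 + C(5) + C(4) = 1 + 15 + 9 = 25
  C(7) = 1 + C(6) + C(5) = 1 + 25 + 15 = 41
Total calls = C(7) = 41


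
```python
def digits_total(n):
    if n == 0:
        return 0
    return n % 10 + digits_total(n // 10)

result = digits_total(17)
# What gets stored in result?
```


digits_total(17)
= 7 + digits_total(1)
= 7 + 1 + digits_total(0)
= 7 + 1 + 0
= 8


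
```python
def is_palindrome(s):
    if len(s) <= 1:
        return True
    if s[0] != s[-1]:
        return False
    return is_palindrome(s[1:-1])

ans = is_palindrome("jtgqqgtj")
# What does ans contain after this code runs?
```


is_palindrome("jtgqqgtj")
"jtgqqgtj": s[0]='j' == s[-1]='j' -> is_palindrome("tgqqgt")
"tgqqgt": s[0]='t' == s[-1]='t' -> is_palindrome("gqqg")
"gqqg": s[0]='g' == s[-1]='g' -> is_palindrome("qq")
"qq": s[0]='q' == s[-1]='q' -> is_palindrome("")
"": len <= 1 -> True
= True


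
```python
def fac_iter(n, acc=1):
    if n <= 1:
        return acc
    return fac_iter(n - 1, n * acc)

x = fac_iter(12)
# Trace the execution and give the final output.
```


fac_iter(12, 1)
= fac_iter(11, 12 * 1) = fac_iter(11, 12)
= fac_iter(10, 11 * 12) = fac_iter(10, 132)
= fac_iter(9, 10 * 132) = fac_iter(9, 1320)
= fac_iter(8, 9 * 1320) = fac_iter(8, 11880)
= fac_iter(7, 8 * 11880) = fac_iter(7, 95040)
= fac_iter(6, 7 * 95040) = fac_iter(6, 665280)
= fac_iter(5, 6 * 665280) = fac_iter(5, 3991680)
= fac_iter(4, 5 * 3991680) = fac_iter(4, 19958400)
= fac_iter(3, 4 * 19958400) = fac_iter(3, 79833600)
= fac_iter(2, 3 * 79833600) = fac_iter(2, 239500800)
= fac_iter(1, 2 * 239500800) = fac_iter(1, 479001600)
n <= 1, return acc = 479001600


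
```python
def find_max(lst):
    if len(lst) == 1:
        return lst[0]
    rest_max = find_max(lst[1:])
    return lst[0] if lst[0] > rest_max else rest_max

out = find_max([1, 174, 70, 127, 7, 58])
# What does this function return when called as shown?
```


find_max([1, 174, 70, 127, 7, 58])
= compare 1 with find_max([174, 70, 127, 7, 58])
= compare 174 with find_max([70, 127, 7, 58])
= compare 70 with find_max([127, 7, 58])
= compare 127 with find_max([7, 58])
= compare 7 with find_max([58])
Base: find_max([58]) = 58
compare 7 with 58: max = 58
compare 127 with 58: max = 127
compare 70 with 127: max = 127
compare 174 with 127: max = 174
compare 1 with 174: max = 174
= 174


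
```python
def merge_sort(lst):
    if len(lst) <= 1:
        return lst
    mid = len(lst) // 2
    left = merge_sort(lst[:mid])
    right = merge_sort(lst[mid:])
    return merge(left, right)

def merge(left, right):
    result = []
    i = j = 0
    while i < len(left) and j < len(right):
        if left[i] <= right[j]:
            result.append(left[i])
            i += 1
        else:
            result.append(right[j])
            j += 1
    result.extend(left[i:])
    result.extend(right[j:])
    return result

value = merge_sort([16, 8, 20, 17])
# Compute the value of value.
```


merge_sort([16, 8, 20, 17])
Split into [16, 8] and [20, 17]
Left sorted: [8, 16]
Right sorted: [17, 20]
Merge [8, 16] and [17, 20]
= [8, 16, 17, 20]


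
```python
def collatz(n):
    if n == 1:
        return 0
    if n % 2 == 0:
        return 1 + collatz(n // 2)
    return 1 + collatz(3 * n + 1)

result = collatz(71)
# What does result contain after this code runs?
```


collatz(71)
71 is odd -> 3*71+1 = 214 -> collatz(214)
214 is even -> collatz(107)
107 is odd -> 3*107+1 = 322 -> collatz(322)
322 is even -> collatz(161)
161 is odd -> 3*161+1 = 484 -> collatz(484)
484 is even -> collatz(242)
242 is even -> collatz(121)
121 is odd -> 3*121+1 = 364 -> collatz(364)
364 is even -> collatz(182)
182 is even -> collatz(91)
91 is odd -> 3*91+1 = 274 -> collatz(274)
274 is even -> collatz(137)
137 is odd -> 3*137+1 = 412 -> collatz(412)
412 is even -> collatz(206)
206 is even -> collatz(103)
103 is odd -> 3*103+1 = 310 -> collatz(310)
310 is even -> collatz(155)
155 is odd -> 3*155+1 = 466 -> collatz(466)
466 is even -> collatz(233)
233 is odd -> 3*233+1 = 700 -> collatz(700)
700 is even -> collatz(350)
350 is even -> collatz(175)
175 is odd -> 3*175+1 = 526 -> collatz(526)
526 is even -> collatz(263)
263 is odd -> 3*263+1 = 790 -> collatz(790)
790 is even -> collatz(395)
395 is odd -> 3*395+1 = 1186 -> collatz(1186)
1186 is even -> collatz(593)
593 is odd -> 3*593+1 = 1780 -> collatz(1780)
1780 is even -> collatz(890)
890 is even -> collatz(445)
445 is odd -> 3*445+1 = 1336 -> collatz(1336)
1336 is even -> collatz(668)
668 is even -> collatz(334)
334 is even -> collatz(167)
167 is odd -> 3*167+1 = 502 -> collatz(502)
502 is even -> collatz(251)
251 is odd -> 3*251+1 = 754 -> collatz(754)
754 is even -> collatz(377)
377 is odd -> 3*377+1 = 1132 -> collatz(1132)
1132 is even -> collatz(566)
566 is even -> collatz(283)
283 is odd -> 3*283+1 = 850 -> collatz(850)
850 is even -> collatz(425)
425 is odd -> 3*425+1 = 1276 -> collatz(1276)
1276 is even -> collatz(638)
638 is even -> collatz(319)
319 is odd -> 3*319+1 = 958 -> collatz(958)
958 is even -> collatz(479)
479 is odd -> 3*479+1 = 1438 -> collatz(1438)
1438 is even -> collatz(719)
719 is odd -> 3*719+1 = 2158 -> collatz(2158)
2158 is even -> collatz(1079)
1079 is odd -> 3*1079+1 = 3238 -> collatz(3238)
3238 is even -> collatz(1619)
1619 is odd -> 3*1619+1 = 4858 -> collatz(4858)
4858 is even -> collatz(2429)
2429 is odd -> 3*2429+1 = 7288 -> collatz(7288)
7288 is even -> collatz(3644)
3644 is even -> collatz(1822)
1822 is even -> collatz(911)
911 is odd -> 3*911+1 = 2734 -> collatz(2734)
2734 is even -> collatz(1367)
1367 is odd -> 3*1367+1 = 4102 -> collatz(4102)
4102 is even -> collatz(2051)
2051 is odd -> 3*2051+1 = 6154 -> collatz(6154)
6154 is even -> collatz(3077)
3077 is odd -> 3*3077+1 = 9232 -> collatz(9232)
9232 is even -> collatz(4616)
4616 is even -> collatz(2308)
2308 is even -> collatz(1154)
1154 is even -> collatz(577)
577 is odd -> 3*577+1 = 1732 -> collatz(1732)
1732 is even -> collatz(866)
866 is even -> collatz(433)
433 is odd -> 3*433+1 = 1300 -> collatz(1300)
1300 is even -> collatz(650)
650 is even -> collatz(325)
325 is odd -> 3*325+1 = 976 -> collatz(976)
976 is even -> collatz(488)
488 is even -> collatz(244)
244 is even -> collatz(122)
122 is even -> collatz(61)
61 is odd -> 3*61+1 = 184 -> collatz(184)
184 is even -> collatz(92)
92 is even -> collatz(46)
46 is even -> collatz(23)
23 is odd -> 3*23+1 = 70 -> collatz(70)
70 is even -> collatz(35)
35 is odd -> 3*35+1 = 106 -> collatz(106)
106 is even -> collatz(53)
53 is odd -> 3*53+1 = 160 -> collatz(160)
160 is even -> collatz(80)
80 is even -> collatz(40)
40 is even -> collatz(20)
20 is even -> collatz(10)
10 is even -> collatz(5)
5 is odd -> 3*5+1 = 16 -> collatz(16)
16 is even -> collatz(8)
8 is even -> collatz(4)
4 is even -> collatz(2)
2 is even -> collatz(1)
Reached 1 after 102 steps
= 102


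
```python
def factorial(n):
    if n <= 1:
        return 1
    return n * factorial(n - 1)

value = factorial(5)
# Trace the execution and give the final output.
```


factorial(5)
= 5 * factorial(4)
= 5 * 4 * factorial(3)
= 5 * 4 * 3 * factorial(2)
= 5 * 4 * 3 * 2 * factorial(1)
= 5 * 4 * 3 * 2 * 1
= 120


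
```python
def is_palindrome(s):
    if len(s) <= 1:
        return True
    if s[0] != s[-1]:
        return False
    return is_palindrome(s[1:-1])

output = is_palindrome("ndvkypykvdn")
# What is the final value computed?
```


is_palindrome("ndvkypykvdn")
"ndvkypykvdn": s[0]='n' == s[-1]='n' -> is_palindrome("dvkypykvd")
"dvkypykvd": s[0]='d' == s[-1]='d' -> is_palindrome("vkypykv")
"vkypykv": s[0]='v' == s[-1]='v' -> is_palindrome("kypyk")
"kypyk": s[0]='k' == s[-1]='k' -> is_palindrome("ypy")
"ypy": s[0]='y' == s[-1]='y' -> is_palindrome("p")
"p": len <= 1 -> True
= True


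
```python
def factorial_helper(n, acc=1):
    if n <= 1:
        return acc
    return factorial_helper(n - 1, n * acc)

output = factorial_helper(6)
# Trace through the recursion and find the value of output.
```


factorial_helper(6, 1)
= factorial_helper(5, 6 * 1) = factorial_helper(5, 6)
= factorial_helper(4, 5 * 6) = factorial_helper(4, 30)
= factorial_helper(3, 4 * 30) = factorial_helper(3, 120)
= factorial_helper(2, 3 * 120) = factorial_helper(2, 360)
= factorial_helper(1, 2 * 360) = factorial_helper(1, 720)
n <= 1, return acc = 720


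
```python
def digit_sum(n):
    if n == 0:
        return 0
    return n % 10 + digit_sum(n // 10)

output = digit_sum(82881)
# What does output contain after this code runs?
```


digit_sum(82881)
= 1 + digit_sum(8288)
= 1 + 8 + digit_sum(828)
= 1 + 8 + 8 + digit_sum(82)
= 1 + 8 + 8 + 2 + digit_sum(8)
= 1 + 8 + 8 + 2 + 8 + digit_sum(0)
= 1 + 8 + 8 + 2 + 8 + 0
= 27


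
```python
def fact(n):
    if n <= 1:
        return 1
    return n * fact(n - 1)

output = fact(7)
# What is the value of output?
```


fact(7)
= 7 * fact(6)
= 7 * 6 * fact(5)
= 7 * 6 * 5 * fact(4)
= 7 * 6 * 5 * 4 * fact(3)
= 7 * 6 * 5 * 4 * 3 * fact(2)
= 7 * 6 * 5 * 4 * 3 * 2 * fact(1)
= 7 * 6 * 5 * 4 * 3 * 2 * 1
= 5040


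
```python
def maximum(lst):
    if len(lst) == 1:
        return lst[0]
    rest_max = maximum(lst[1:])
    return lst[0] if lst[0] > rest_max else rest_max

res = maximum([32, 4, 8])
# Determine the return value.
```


maximum([32, 4, 8])
= compare 32 with maximum([4, 8])
= compare 4 with maximum([8])
Base: maximum([8]) = 8
compare 4 with 8: max = 8
compare 32 with 8: max = 32
= 32


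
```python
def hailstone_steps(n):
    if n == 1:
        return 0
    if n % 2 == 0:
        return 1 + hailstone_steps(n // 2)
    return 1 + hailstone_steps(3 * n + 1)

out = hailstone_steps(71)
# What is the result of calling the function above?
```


hailstone_steps(71)
71 is odd -> 3*71+1 = 214 -> hailstone_steps(214)
214 is even -> hailstone_steps(107)
107 is odd -> 3*107+1 = 322 -> hailstone_steps(322)
322 is even -> hailstone_steps(161)
161 is odd -> 3*161+1 = 484 -> hailstone_steps(484)
484 is even -> hailstone_steps(242)
242 is even -> hailstone_steps(121)
121 is odd -> 3*121+1 = 364 -> hailstone_steps(364)
364 is even -> hailstone_steps(182)
182 is even -> hailstone_steps(91)
91 is odd -> 3*91+1 = 274 -> hailstone_steps(274)
274 is even -> hailstone_steps(137)
137 is odd -> 3*137+1 = 412 -> hailstone_steps(412)
412 is even -> hailstone_steps(206)
206 is even -> hailstone_steps(103)
103 is odd -> 3*103+1 = 310 -> hailstone_steps(310)
310 is even -> hailstone_steps(155)
155 is odd -> 3*155+1 = 466 -> hailstone_steps(466)
466 is even -> hailstone_steps(233)
233 is odd -> 3*233+1 = 700 -> hailstone_steps(700)
700 is even -> hailstone_steps(350)
350 is even -> hailstone_steps(175)
175 is odd -> 3*175+1 = 526 -> hailstone_steps(526)
526 is even -> hailstone_steps(263)
263 is odd -> 3*263+1 = 790 -> hailstone_steps(790)
790 is even -> hailstone_steps(395)
395 is odd -> 3*395+1 = 1186 -> hailstone_steps(1186)
1186 is even -> hailstone_steps(593)
593 is odd -> 3*593+1 = 1780 -> hailstone_steps(1780)
1780 is even -> hailstone_steps(890)
890 is even -> hailstone_steps(445)
445 is odd -> 3*445+1 = 1336 -> hailstone_steps(1336)
1336 is even -> hailstone_steps(668)
668 is even -> hailstone_steps(334)
334 is even -> hailstone_steps(167)
167 is odd -> 3*167+1 = 502 -> hailstone_steps(502)
502 is even -> hailstone_steps(251)
251 is odd -> 3*251+1 = 754 -> hailstone_steps(754)
754 is even -> hailstone_steps(377)
377 is odd -> 3*377+1 = 1132 -> hailstone_steps(1132)
1132 is even -> hailstone_steps(566)
566 is even -> hailstone_steps(283)
283 is odd -> 3*283+1 = 850 -> hailstone_steps(850)
850 is even -> hailstone_steps(425)
425 is odd -> 3*425+1 = 1276 -> hailstone_steps(1276)
1276 is even -> hailstone_steps(638)
638 is even -> hailstone_steps(319)
319 is odd -> 3*319+1 = 958 -> hailstone_steps(958)
958 is even -> hailstone_steps(479)
479 is odd -> 3*479+1 = 1438 -> hailstone_steps(1438)
1438 is even -> hailstone_steps(719)
719 is odd -> 3*719+1 = 2158 -> hailstone_steps(2158)
2158 is even -> hailstone_steps(1079)
1079 is odd -> 3*1079+1 = 3238 -> hailstone_steps(3238)
3238 is even -> hailstone_steps(1619)
1619 is odd -> 3*1619+1 = 4858 -> hailstone_steps(4858)
4858 is even -> hailstone_steps(2429)
2429 is odd -> 3*2429+1 = 7288 -> hailstone_steps(7288)
7288 is even -> hailstone_steps(3644)
3644 is even -> hailstone_steps(1822)
1822 is even -> hailstone_steps(911)
911 is odd -> 3*911+1 = 2734 -> hailstone_steps(2734)
2734 is even -> hailstone_steps(1367)
1367 is odd -> 3*1367+1 = 4102 -> hailstone_steps(4102)
4102 is even -> hailstone_steps(2051)
2051 is odd -> 3*2051+1 = 6154 -> hailstone_steps(6154)
6154 is even -> hailstone_steps(3077)
3077 is odd -> 3*3077+1 = 9232 -> hailstone_steps(9232)
9232 is even -> hailstone_steps(4616)
4616 is even -> hailstone_steps(2308)
2308 is even -> hailstone_steps(1154)
1154 is even -> hailstone_steps(577)
577 is odd -> 3*577+1 = 1732 -> hailstone_steps(1732)
1732 is even -> hailstone_steps(866)
866 is even -> hailstone_steps(433)
433 is odd -> 3*433+1 = 1300 -> hailstone_steps(1300)
1300 is even -> hailstone_steps(650)
650 is even -> hailstone_steps(325)
325 is odd -> 3*325+1 = 976 -> hailstone_steps(976)
976 is even -> hailstone_steps(488)
488 is even -> hailstone_steps(244)
244 is even -> hailstone_steps(122)
122 is even -> hailstone_steps(61)
61 is odd -> 3*61+1 = 184 -> hailstone_steps(184)
184 is even -> hailstone_steps(92)
92 is even -> hailstone_steps(46)
46 is even -> hailstone_steps(23)
23 is odd -> 3*23+1 = 70 -> hailstone_steps(70)
70 is even -> hailstone_steps(35)
35 is odd -> 3*35+1 = 106 -> hailstone_steps(106)
106 is even -> hailstone_steps(53)
53 is odd -> 3*53+1 = 160 -> hailstone_steps(160)
160 is even -> hailstone_steps(80)
80 is even -> hailstone_steps(40)
40 is even -> hailstone_steps(20)
20 is even -> hailstone_steps(10)
10 is even -> hailstone_steps(5)
5 is odd -> 3*5+1 = 16 -> hailstone_steps(16)
16 is even -> hailstone_steps(8)
8 is even -> hailstone_steps(4)
4 is even -> hailstone_steps(2)
2 is even -> hailstone_steps(1)
Reached 1 after 102 steps
= 102


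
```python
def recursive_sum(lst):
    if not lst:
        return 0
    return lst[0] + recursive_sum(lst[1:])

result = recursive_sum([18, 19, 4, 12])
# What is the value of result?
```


recursive_sum([18, 19, 4, 12])
= 18 + recursive_sum([19, 4, 12])
= 18 + 19 + recursive_sum([4, 12])
= 18 + 19 + 4 + recursive_sum([12])
= 18 + 19 + 4 + 12 + recursive_sum([])
= 18 + 19 + 4 + 12 + 0
= 53


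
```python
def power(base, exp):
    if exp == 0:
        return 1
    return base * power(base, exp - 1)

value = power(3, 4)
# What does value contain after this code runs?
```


power(3, 4)
= 3 * power(3, 3)
= 3 * 3 * power(3, 2)
= 3 * 3 * 3 * power(3, 1)
= 3 * 3 * 3 * 3 * power(3, 0)
= 3 * 3 * 3 * 3 * 1
= 81


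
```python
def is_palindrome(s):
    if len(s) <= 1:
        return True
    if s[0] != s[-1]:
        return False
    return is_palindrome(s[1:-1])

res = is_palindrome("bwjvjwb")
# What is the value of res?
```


is_palindrome("bwjvjwb")
"bwjvjwb": s[0]='b' == s[-1]='b' -> is_palindrome("wjvjw")
"wjvjw": s[0]='w' == s[-1]='w' -> is_palindrome("jvj")
"jvj": s[0]='j' == s[-1]='j' -> is_palindrome("v")
"v": len <= 1 -> True
= True


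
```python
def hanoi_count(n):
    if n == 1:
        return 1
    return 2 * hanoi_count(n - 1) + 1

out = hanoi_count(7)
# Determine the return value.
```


hanoi_count(7)
= 2 * hanoi_count(6) + 1
= 2 * (2 * hanoi_count(5) + 1) + 1
= 2 * (2 * (2 * hanoi_count(4) + 1) + 1) + 1
= 2 * (2 * (2 * (2 * hanoi_count(3) + 1) + 1) + 1) + 1
= 2 * (2 * (2 * (2 * (2 * hanoi_count(2) + 1) + 1) + 1) + 1) + 1
= 2 * (2 * (2 * (2 * (2 * (2 * hanoi_count(1) + 1) + 1) + 1) + 1) + 1) + 1
Now compute bottom-up:
hanoi_count(1) = 1
hanoi_count(2) = 2 * 1 + 1 = 3
hanoi_count(3) = 2 * 3 + 1 = 7
hanoi_count(4) = 2 * 7 + 1 = 15
hanoi_count(5) = 2 * 15 + 1 = 31
hanoi_count(6) = 2 * 31 + 1 = 63
hanoi_count(7) = 2 * 63 + 1 = 127
= 127
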